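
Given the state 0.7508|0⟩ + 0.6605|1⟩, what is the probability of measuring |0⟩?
0.5637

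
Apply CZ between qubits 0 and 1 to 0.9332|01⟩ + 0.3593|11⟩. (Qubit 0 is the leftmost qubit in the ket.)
0.9332|01⟩ - 0.3593|11⟩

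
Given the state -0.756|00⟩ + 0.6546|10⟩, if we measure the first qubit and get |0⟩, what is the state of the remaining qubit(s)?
-|0⟩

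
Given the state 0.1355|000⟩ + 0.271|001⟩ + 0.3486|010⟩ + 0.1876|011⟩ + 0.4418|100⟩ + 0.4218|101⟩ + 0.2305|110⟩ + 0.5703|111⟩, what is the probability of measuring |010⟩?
0.1215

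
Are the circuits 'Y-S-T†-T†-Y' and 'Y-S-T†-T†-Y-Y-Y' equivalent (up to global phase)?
Yes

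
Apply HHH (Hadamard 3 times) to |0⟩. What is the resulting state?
1/√2|0⟩ + 1/√2|1⟩

H² = I, so H^3 = H: a single Hadamard. With (a, b) = (1, 0), H gives ((a + b)/√2, (a − b)/√2) = (1/√2, 1/√2).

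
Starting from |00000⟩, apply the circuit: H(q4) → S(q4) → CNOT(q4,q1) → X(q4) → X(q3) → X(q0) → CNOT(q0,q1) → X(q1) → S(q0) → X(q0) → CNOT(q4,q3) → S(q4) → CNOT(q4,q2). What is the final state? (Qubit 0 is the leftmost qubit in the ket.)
-1/√2|00101⟩ - 1/√2|01010⟩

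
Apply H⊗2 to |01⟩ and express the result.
1/2|00⟩ - 1/2|01⟩ + 1/2|10⟩ - 1/2|11⟩

H⊗2 gives amp(|y⟩) = (1/2) Σ_x (−1)^(x·y) amp(|x⟩), where x·y is the number of positions in which both x and y have a 1.
|00⟩: (1)/2 = 1/2
|01⟩: (-1)/2 = -1/2
|10⟩: (1)/2 = 1/2
|11⟩: (-1)/2 = -1/2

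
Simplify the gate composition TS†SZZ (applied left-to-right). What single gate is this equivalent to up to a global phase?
T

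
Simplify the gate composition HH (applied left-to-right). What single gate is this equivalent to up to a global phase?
I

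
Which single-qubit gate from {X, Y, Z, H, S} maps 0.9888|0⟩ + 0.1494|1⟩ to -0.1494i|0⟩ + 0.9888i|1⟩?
Y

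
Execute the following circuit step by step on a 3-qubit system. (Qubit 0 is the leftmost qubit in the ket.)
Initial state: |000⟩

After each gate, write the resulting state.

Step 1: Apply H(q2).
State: 1/√2|000⟩ + 1/√2|001⟩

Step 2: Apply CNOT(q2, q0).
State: 1/√2|000⟩ + 1/√2|101⟩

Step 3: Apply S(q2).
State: 1/√2|000⟩ + (1/√2)i|101⟩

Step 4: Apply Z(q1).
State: 1/√2|000⟩ + (1/√2)i|101⟩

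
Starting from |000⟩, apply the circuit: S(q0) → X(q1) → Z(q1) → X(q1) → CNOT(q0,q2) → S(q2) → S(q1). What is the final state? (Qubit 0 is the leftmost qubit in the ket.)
-|000⟩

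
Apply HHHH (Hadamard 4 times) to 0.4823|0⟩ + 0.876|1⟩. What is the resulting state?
0.4823|0⟩ + 0.876|1⟩

H² = I, so an even number of Hadamards cancels: H^4 = I and the state is unchanged.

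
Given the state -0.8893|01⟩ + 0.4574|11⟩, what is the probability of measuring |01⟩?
0.7909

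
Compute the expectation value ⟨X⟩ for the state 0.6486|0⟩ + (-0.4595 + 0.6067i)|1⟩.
-0.5961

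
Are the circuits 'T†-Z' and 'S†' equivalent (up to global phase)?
No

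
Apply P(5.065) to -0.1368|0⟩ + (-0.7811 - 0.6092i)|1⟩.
-0.1368|0⟩ + (-0.8415 + 0.5227i)|1⟩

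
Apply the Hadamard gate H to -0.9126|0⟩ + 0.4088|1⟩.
-0.3562|0⟩ - 0.9344|1⟩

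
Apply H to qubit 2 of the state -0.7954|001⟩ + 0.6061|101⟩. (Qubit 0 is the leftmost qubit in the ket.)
-0.5624|000⟩ + 0.5624|001⟩ + 0.4286|100⟩ - 0.4286|101⟩

H on qubit 2 mixes each pair of kets that differ only in qubit 2: amplitudes (a, b) of (|…0…⟩, |…1…⟩) become ((a + b)/√2, (a − b)/√2). Kets absent from the input have amplitude 0.
(|000⟩, |001⟩): (a, b) = (0, -0.7954) → (-0.5624, 0.5624)
(|100⟩, |101⟩): (a, b) = (0, 0.6061) → (0.4286, -0.4286)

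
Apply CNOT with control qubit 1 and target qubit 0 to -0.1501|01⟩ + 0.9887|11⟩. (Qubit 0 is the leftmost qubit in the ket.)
0.9887|01⟩ - 0.1501|11⟩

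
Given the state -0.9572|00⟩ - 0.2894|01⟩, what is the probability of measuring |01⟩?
0.08375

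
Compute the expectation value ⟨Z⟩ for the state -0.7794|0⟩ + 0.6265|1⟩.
0.215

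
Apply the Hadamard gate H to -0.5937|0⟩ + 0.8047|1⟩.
0.1492|0⟩ - 0.9888|1⟩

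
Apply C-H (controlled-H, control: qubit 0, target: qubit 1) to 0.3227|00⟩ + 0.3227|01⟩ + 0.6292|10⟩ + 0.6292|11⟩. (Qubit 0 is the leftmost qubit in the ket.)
0.3227|00⟩ + 0.3227|01⟩ + 0.8898|10⟩

C-H leaves the control-|0⟩ kets |00⟩, |01⟩ unchanged and applies H to qubit 1 on the control-|1⟩ pair (|10⟩, |11⟩).
H = [[1/√2, 1/√2], [1/√2, -1/√2]].
With a = amp(|10⟩) = 0.6292 and b = amp(|11⟩) = 0.6292:
new amp(|10⟩) = (1/√2)·a + (1/√2)·b = 0.8898
new amp(|11⟩) = (1/√2)·a + (-1/√2)·b = 0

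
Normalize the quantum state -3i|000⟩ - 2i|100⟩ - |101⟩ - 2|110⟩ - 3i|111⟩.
-(1/√3)i|000⟩ - 0.3849i|100⟩ - 0.1925|101⟩ - 0.3849|110⟩ - (1/√3)i|111⟩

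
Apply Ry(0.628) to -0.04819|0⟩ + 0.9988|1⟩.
-0.3543|0⟩ + 0.9351|1⟩

Ry(0.628) = [[cos(θ/2), −sin(θ/2)], [sin(θ/2), cos(θ/2)]]; θ = 0.628, cos(θ/2) ≈ 0.951106, sin(θ/2) ≈ 0.308866.
With a = amp(|0⟩) = -0.04819 and b = amp(|1⟩) = 0.9988:
new amp(|0⟩) = (0.951106)·a + (-0.308866)·b = -0.3543
new amp(|1⟩) = (0.308866)·a + (0.951106)·b = 0.9351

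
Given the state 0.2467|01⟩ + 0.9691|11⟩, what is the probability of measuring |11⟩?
0.9392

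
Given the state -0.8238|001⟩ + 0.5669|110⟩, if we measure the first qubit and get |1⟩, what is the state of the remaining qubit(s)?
|10⟩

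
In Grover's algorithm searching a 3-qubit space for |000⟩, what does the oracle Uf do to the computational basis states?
Uf|x⟩ = -|x⟩ if x = 000, else |x⟩ (phase flip on target)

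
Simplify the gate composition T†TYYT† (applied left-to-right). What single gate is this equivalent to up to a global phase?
T†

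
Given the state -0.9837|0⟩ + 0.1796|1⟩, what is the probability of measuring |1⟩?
0.03226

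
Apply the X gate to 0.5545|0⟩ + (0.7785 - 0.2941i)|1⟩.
(0.7785 - 0.2941i)|0⟩ + 0.5545|1⟩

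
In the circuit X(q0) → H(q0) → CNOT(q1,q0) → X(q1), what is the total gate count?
4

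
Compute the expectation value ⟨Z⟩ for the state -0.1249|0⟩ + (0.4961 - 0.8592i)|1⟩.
-0.9687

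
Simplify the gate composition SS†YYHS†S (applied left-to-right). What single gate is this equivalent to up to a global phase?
H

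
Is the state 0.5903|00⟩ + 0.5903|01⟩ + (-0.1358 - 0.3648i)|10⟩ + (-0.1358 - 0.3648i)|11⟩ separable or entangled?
Separable

Writing the state as a|00⟩ + b|01⟩ + c|10⟩ + d|11⟩, it is a product state iff ad − bc = 0.
Here (a, b, c, d) = (0.5903, 0.5903, (-0.1358 - 0.3648i), (-0.1358 - 0.3648i)): ad − bc = (0.5903)(-0.1358 - 0.3648i) − (0.5903)(-0.1358 - 0.3648i) = 0, so the state is separable.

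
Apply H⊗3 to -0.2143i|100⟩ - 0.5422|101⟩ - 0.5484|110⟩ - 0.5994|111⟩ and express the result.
(-0.5975 - 0.07577i)|000⟩ + (0.2097 - 0.07577i)|001⟩ + (0.2141 - 0.07577i)|010⟩ + (0.1737 - 0.07577i)|011⟩ + (0.5975 + 0.07577i)|100⟩ + (-0.2097 + 0.07577i)|101⟩ + (-0.2141 + 0.07577i)|110⟩ + (-0.1737 + 0.07577i)|111⟩

H⊗3 gives amp(|y⟩) = (1/2√2) Σ_x (−1)^(x·y) amp(|x⟩), where x·y is the number of positions in which both x and y have a 1.
|000⟩: (-0.2143i - 0.5422 - 0.5484 - 0.5994)/(2√2) = (-0.5975 - 0.07577i)
|001⟩: (-0.2143i + 0.5422 - 0.5484 + 0.5994)/(2√2) = (0.2097 - 0.07577i)
|010⟩: (-0.2143i - 0.5422 + 0.5484 + 0.5994)/(2√2) = (0.2141 - 0.07577i)
|011⟩: (-0.2143i + 0.5422 + 0.5484 - 0.5994)/(2√2) = (0.1737 - 0.07577i)
|100⟩: (0.2143i + 0.5422 + 0.5484 + 0.5994)/(2√2) = (0.5975 + 0.07577i)
|101⟩: (0.2143i - 0.5422 + 0.5484 - 0.5994)/(2√2) = (-0.2097 + 0.07577i)
|110⟩: (0.2143i + 0.5422 - 0.5484 - 0.5994)/(2√2) = (-0.2141 + 0.07577i)
|111⟩: (0.2143i - 0.5422 - 0.5484 + 0.5994)/(2√2) = (-0.1737 + 0.07577i)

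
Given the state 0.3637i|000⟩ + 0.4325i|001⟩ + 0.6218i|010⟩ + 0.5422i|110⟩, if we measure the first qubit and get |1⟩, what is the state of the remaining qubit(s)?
i|10⟩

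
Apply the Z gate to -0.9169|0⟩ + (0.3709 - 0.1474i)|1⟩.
-0.9169|0⟩ + (-0.3709 + 0.1474i)|1⟩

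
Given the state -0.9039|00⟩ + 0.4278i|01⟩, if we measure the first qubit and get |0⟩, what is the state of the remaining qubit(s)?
-0.9039|0⟩ + 0.4278i|1⟩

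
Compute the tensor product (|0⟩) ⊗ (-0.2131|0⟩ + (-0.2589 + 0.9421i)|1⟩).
-0.2131|00⟩ + (-0.2589 + 0.9421i)|01⟩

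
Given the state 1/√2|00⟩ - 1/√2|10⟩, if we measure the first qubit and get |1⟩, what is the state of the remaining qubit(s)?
-|0⟩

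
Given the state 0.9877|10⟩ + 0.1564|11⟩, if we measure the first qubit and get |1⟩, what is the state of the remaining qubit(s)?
0.9877|0⟩ + 0.1564|1⟩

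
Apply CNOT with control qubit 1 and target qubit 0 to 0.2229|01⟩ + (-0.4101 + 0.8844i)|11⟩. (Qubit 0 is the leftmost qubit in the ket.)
(-0.4101 + 0.8844i)|01⟩ + 0.2229|11⟩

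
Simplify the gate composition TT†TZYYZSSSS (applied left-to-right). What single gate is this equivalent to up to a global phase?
T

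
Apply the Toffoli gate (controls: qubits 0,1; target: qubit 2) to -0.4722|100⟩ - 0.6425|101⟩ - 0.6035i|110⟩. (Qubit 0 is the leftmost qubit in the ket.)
-0.4722|100⟩ - 0.6425|101⟩ - 0.6035i|111⟩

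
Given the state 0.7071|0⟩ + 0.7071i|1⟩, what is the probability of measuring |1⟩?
0.5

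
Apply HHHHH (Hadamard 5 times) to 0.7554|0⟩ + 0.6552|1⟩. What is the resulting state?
0.9974|0⟩ + 0.07085|1⟩

H² = I, so H^5 = H: a single Hadamard. With (a, b) = (0.7554, 0.6552), H gives ((a + b)/√2, (a − b)/√2) = (0.9974, 0.07085).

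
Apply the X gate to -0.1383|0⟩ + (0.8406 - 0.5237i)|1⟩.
(0.8406 - 0.5237i)|0⟩ - 0.1383|1⟩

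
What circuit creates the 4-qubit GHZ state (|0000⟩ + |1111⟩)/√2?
H(q0) → CNOT(q0,q1) → CNOT(q0,q2) → CNOT(q0,q3)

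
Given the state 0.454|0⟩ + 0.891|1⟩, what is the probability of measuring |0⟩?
0.2061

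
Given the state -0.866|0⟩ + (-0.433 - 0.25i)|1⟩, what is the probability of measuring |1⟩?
0.25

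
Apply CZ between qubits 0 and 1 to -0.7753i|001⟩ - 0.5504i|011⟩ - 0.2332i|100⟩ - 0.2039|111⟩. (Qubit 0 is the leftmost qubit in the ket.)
-0.7753i|001⟩ - 0.5504i|011⟩ - 0.2332i|100⟩ + 0.2039|111⟩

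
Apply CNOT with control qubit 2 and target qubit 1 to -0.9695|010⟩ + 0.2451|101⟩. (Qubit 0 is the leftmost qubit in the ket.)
-0.9695|010⟩ + 0.2451|111⟩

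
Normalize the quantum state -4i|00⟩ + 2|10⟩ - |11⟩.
-0.8729i|00⟩ + 0.4364|10⟩ - 0.2182|11⟩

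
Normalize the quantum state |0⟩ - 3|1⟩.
0.3162|0⟩ - 0.9487|1⟩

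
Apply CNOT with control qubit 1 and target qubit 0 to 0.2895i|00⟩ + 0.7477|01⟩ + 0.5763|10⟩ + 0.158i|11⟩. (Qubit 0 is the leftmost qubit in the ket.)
0.2895i|00⟩ + 0.158i|01⟩ + 0.5763|10⟩ + 0.7477|11⟩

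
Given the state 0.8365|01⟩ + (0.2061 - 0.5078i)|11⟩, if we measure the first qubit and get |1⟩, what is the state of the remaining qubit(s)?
(0.3761 - 0.9266i)|1⟩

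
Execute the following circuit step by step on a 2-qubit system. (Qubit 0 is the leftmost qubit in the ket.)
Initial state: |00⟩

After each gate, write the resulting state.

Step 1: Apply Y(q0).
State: i|10⟩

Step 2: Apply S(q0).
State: -|10⟩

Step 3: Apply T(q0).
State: (-1/√2 - (1/√2)i)|10⟩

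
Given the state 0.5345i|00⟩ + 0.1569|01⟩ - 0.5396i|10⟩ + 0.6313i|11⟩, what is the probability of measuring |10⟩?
0.2912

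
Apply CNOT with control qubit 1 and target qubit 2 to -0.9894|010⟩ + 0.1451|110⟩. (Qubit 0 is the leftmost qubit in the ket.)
-0.9894|011⟩ + 0.1451|111⟩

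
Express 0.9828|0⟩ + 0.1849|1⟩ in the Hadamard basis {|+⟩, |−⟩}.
0.8257|+⟩ + 0.5642|−⟩

With |ψ⟩ = α|0⟩ + β|1⟩, the Hadamard-basis coefficients are ⟨+|ψ⟩ = (α + β)/√2 and ⟨−|ψ⟩ = (α − β)/√2.
Here α = 0.9828, β = 0.1849: (α + β)/√2 = 0.8257, (α − β)/√2 = 0.5642.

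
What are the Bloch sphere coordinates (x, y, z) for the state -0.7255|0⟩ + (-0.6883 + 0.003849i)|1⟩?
(0.9987, -0.005585, 0.05258)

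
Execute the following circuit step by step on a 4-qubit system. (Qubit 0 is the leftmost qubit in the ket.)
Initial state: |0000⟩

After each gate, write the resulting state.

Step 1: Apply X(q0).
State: |1000⟩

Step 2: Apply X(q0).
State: |0000⟩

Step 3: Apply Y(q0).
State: i|1000⟩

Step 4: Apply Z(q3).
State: i|1000⟩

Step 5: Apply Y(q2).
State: -|1010⟩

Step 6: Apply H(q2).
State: -1/√2|1000⟩ + 1/√2|1010⟩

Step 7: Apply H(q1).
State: -1/2|1000⟩ + 1/2|1010⟩ - 1/2|1100⟩ + 1/2|1110⟩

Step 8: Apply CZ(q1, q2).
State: -1/2|1000⟩ + 1/2|1010⟩ - 1/2|1100⟩ - 1/2|1110⟩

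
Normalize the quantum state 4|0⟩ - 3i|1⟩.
0.8|0⟩ - 0.6i|1⟩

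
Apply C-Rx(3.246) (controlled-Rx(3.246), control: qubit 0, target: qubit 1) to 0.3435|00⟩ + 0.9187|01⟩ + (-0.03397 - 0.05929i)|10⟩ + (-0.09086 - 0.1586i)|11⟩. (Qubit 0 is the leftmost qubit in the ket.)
0.3435|00⟩ + 0.9187|01⟩ + (-0.1566 + 0.09383i)|10⟩ + (-0.05447 + 0.0422i)|11⟩

C-Rx(3.246) leaves the control-|0⟩ kets |00⟩, |01⟩ unchanged and applies Rx(3.246) to qubit 1 on the control-|1⟩ pair (|10⟩, |11⟩).
Rx(3.246) = [[cos(θ/2), −i·sin(θ/2)], [−i·sin(θ/2), cos(θ/2)]]; θ = 3.246, cos(θ/2) ≈ -0.05218, sin(θ/2) ≈ 0.998638.
With a = amp(|10⟩) = (-0.03397 - 0.05929i) and b = amp(|11⟩) = (-0.09086 - 0.1586i):
new amp(|10⟩) = (-0.05218)·a + (-0.998638i)·b = (-0.1566 + 0.09383i)
new amp(|11⟩) = (-0.998638i)·a + (-0.05218)·b = (-0.05447 + 0.0422i)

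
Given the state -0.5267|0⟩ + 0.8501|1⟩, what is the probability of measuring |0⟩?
0.2774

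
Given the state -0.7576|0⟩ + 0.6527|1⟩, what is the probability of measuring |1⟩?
0.426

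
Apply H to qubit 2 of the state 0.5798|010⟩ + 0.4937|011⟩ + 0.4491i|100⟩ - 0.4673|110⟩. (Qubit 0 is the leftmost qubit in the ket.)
0.7591|010⟩ + 0.06088|011⟩ + 0.3176i|100⟩ + 0.3176i|101⟩ - 0.3304|110⟩ - 0.3304|111⟩

H on qubit 2 mixes each pair of kets that differ only in qubit 2: amplitudes (a, b) of (|…0…⟩, |…1…⟩) become ((a + b)/√2, (a − b)/√2). Kets absent from the input have amplitude 0.
(|010⟩, |011⟩): (a, b) = (0.5798, 0.4937) → (0.7591, 0.06088)
(|100⟩, |101⟩): (a, b) = (0.4491i, 0) → (0.3176i, 0.3176i)
(|110⟩, |111⟩): (a, b) = (-0.4673, 0) → (-0.3304, -0.3304)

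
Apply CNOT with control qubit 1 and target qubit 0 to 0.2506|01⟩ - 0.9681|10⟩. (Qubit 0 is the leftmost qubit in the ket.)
-0.9681|10⟩ + 0.2506|11⟩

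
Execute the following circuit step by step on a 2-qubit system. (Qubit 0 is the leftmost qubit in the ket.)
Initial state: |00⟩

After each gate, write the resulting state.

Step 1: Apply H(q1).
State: 1/√2|00⟩ + 1/√2|01⟩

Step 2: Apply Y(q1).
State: -(1/√2)i|00⟩ + (1/√2)i|01⟩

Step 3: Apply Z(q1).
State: -(1/√2)i|00⟩ - (1/√2)i|01⟩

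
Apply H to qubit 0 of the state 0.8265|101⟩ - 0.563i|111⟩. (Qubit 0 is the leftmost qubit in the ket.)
0.5844|001⟩ - 0.3981i|011⟩ - 0.5844|101⟩ + 0.3981i|111⟩

H on qubit 0 mixes each pair of kets that differ only in qubit 0: amplitudes (a, b) of (|…0…⟩, |…1…⟩) become ((a + b)/√2, (a − b)/√2). Kets absent from the input have amplitude 0.
(|001⟩, |101⟩): (a, b) = (0, 0.8265) → (0.5844, -0.5844)
(|011⟩, |111⟩): (a, b) = (0, -0.563i) → (-0.3981i, 0.3981i)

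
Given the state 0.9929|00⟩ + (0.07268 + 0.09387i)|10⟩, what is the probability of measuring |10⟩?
0.01409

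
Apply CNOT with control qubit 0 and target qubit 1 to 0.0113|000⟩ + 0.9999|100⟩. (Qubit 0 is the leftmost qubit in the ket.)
0.0113|000⟩ + 0.9999|110⟩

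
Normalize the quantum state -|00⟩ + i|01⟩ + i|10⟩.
-1/√3|00⟩ + (1/√3)i|01⟩ + (1/√3)i|10⟩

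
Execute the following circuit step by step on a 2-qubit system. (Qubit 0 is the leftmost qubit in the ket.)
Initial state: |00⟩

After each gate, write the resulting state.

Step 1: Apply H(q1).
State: 1/√2|00⟩ + 1/√2|01⟩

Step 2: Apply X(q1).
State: 1/√2|00⟩ + 1/√2|01⟩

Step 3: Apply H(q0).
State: 1/2|00⟩ + 1/2|01⟩ + 1/2|10⟩ + 1/2|11⟩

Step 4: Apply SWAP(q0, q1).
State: 1/2|00⟩ + 1/2|01⟩ + 1/2|10⟩ + 1/2|11⟩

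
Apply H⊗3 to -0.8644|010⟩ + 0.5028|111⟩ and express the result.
-0.1278|000⟩ - 0.4834|001⟩ + 0.1278|010⟩ + 0.4834|011⟩ - 0.4834|100⟩ - 0.1278|101⟩ + 0.4834|110⟩ + 0.1278|111⟩

H⊗3 gives amp(|y⟩) = (1/2√2) Σ_x (−1)^(x·y) amp(|x⟩), where x·y is the number of positions in which both x and y have a 1.
|000⟩: (-0.8644 + 0.5028)/(2√2) = -0.1278
|001⟩: (-0.8644 - 0.5028)/(2√2) = -0.4834
|010⟩: (0.8644 - 0.5028)/(2√2) = 0.1278
|011⟩: (0.8644 + 0.5028)/(2√2) = 0.4834
|100⟩: (-0.8644 - 0.5028)/(2√2) = -0.4834
|101⟩: (-0.8644 + 0.5028)/(2√2) = -0.1278
|110⟩: (0.8644 + 0.5028)/(2√2) = 0.4834
|111⟩: (0.8644 - 0.5028)/(2√2) = 0.1278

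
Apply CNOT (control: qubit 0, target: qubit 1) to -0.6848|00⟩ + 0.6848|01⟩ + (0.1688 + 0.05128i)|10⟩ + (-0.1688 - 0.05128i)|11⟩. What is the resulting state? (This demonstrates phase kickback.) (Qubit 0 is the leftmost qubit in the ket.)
-0.6848|00⟩ + 0.6848|01⟩ + (-0.1688 - 0.05128i)|10⟩ + (0.1688 + 0.05128i)|11⟩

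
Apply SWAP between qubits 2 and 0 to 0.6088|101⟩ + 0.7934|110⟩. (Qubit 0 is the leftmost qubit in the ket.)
0.7934|011⟩ + 0.6088|101⟩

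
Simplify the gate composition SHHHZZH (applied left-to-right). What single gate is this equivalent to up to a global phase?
S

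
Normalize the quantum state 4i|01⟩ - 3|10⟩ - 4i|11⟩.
0.6247i|01⟩ - 0.4685|10⟩ - 0.6247i|11⟩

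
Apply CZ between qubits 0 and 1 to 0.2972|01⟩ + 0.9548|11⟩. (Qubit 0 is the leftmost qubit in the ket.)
0.2972|01⟩ - 0.9548|11⟩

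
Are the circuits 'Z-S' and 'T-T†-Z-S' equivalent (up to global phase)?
Yes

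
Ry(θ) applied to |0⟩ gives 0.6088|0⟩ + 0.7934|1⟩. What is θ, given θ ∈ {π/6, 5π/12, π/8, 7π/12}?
7π/12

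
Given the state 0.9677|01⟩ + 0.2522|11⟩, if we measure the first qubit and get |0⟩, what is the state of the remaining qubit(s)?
|1⟩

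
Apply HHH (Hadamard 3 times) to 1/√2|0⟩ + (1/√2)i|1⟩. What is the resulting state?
(1/2 + (1/2)i)|0⟩ + (1/2 - (1/2)i)|1⟩

H² = I, so H^3 = H: a single Hadamard. With (a, b) = (1/√2, (1/√2)i), H gives ((a + b)/√2, (a − b)/√2) = ((1/2 + (1/2)i), (1/2 - (1/2)i)).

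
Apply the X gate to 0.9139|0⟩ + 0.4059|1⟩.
0.4059|0⟩ + 0.9139|1⟩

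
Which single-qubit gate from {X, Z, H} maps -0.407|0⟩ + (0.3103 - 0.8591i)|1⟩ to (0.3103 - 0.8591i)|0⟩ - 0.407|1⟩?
X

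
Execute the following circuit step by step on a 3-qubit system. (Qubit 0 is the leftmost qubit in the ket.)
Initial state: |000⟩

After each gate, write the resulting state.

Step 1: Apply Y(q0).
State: i|100⟩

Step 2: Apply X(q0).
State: i|000⟩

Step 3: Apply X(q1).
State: i|010⟩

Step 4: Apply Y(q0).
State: -|110⟩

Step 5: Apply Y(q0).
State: i|010⟩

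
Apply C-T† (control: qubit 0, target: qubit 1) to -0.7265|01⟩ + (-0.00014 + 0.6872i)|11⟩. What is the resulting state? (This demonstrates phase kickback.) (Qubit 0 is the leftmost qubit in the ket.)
-0.7265|01⟩ + (0.4858 + 0.486i)|11⟩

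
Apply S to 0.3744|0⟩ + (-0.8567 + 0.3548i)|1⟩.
0.3744|0⟩ + (-0.3548 - 0.8567i)|1⟩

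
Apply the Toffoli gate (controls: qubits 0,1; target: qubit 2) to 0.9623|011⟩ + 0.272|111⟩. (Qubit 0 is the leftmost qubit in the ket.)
0.9623|011⟩ + 0.272|110⟩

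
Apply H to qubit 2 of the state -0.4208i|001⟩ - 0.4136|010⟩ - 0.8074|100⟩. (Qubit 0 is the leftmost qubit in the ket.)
-0.2976i|000⟩ + 0.2976i|001⟩ - 0.2925|010⟩ - 0.2925|011⟩ - 0.5709|100⟩ - 0.5709|101⟩

H on qubit 2 mixes each pair of kets that differ only in qubit 2: amplitudes (a, b) of (|…0…⟩, |…1…⟩) become ((a + b)/√2, (a − b)/√2). Kets absent from the input have amplitude 0.
(|000⟩, |001⟩): (a, b) = (0, -0.4208i) → (-0.2976i, 0.2976i)
(|010⟩, |011⟩): (a, b) = (-0.4136, 0) → (-0.2925, -0.2925)
(|100⟩, |101⟩): (a, b) = (-0.8074, 0) → (-0.5709, -0.5709)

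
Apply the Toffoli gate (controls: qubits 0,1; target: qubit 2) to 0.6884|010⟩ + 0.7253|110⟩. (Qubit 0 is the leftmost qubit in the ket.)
0.6884|010⟩ + 0.7253|111⟩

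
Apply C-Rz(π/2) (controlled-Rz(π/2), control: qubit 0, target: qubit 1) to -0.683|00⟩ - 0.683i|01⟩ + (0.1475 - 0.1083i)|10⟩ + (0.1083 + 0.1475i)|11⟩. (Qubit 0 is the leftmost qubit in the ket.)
-0.683|00⟩ - 0.683i|01⟩ + (0.02772 - 0.1809i)|10⟩ + (-0.02772 + 0.1809i)|11⟩

C-Rz(π/2) leaves the control-|0⟩ kets |00⟩, |01⟩ unchanged and applies Rz(π/2) to qubit 1 on the control-|1⟩ pair (|10⟩, |11⟩).
Rz(π/2) = [[e^(−iθ/2), 0], [0, e^(iθ/2)]] with e^(±iθ/2) = cos(θ/2) ± i·sin(θ/2); θ = π/2, cos(θ/2) ≈ 0.707107, sin(θ/2) ≈ 0.707107.
With a = amp(|10⟩) = (0.1475 - 0.1083i) and b = amp(|11⟩) = (0.1083 + 0.1475i):
new amp(|10⟩) = (0.707107 - 0.707107i)·a = (0.02772 - 0.1809i)
new amp(|11⟩) = (0.707107 + 0.707107i)·b = (-0.02772 + 0.1809i)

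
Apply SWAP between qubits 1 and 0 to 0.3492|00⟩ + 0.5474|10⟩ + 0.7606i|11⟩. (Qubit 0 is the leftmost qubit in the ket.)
0.3492|00⟩ + 0.5474|01⟩ + 0.7606i|11⟩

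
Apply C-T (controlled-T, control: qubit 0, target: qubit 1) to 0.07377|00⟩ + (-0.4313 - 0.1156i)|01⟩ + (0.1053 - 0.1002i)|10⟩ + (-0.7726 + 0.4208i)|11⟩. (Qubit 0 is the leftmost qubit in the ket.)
0.07377|00⟩ + (-0.4313 - 0.1156i)|01⟩ + (0.1053 - 0.1002i)|10⟩ + (-0.8439 - 0.2488i)|11⟩

C-T leaves the control-|0⟩ kets |00⟩, |01⟩ unchanged and applies T to qubit 1 on the control-|1⟩ pair (|10⟩, |11⟩).
T = [[1, 0], [0, (1/√2 + (1/√2)i)]].
With a = amp(|10⟩) = (0.1053 - 0.1002i) and b = amp(|11⟩) = (-0.7726 + 0.4208i):
new amp(|10⟩) = (1)·a = (0.1053 - 0.1002i)
new amp(|11⟩) = (1/√2 + (1/√2)i)·b = (-0.8439 - 0.2488i)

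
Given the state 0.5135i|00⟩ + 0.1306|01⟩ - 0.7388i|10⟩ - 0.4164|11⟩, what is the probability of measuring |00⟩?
0.2637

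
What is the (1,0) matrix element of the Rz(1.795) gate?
0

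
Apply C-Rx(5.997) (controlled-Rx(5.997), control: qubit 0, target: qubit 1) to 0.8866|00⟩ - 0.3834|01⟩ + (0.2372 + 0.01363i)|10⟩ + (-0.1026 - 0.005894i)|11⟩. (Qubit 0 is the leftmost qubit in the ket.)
0.8866|00⟩ - 0.3834|01⟩ + (-0.2356 + 0.001141i)|10⟩ + (0.1035 - 0.02799i)|11⟩

C-Rx(5.997) leaves the control-|0⟩ kets |00⟩, |01⟩ unchanged and applies Rx(5.997) to qubit 1 on the control-|1⟩ pair (|10⟩, |11⟩).
Rx(5.997) = [[cos(θ/2), −i·sin(θ/2)], [−i·sin(θ/2), cos(θ/2)]]; θ = 5.997, cos(θ/2) ≈ -0.98978, sin(θ/2) ≈ 0.142605.
With a = amp(|10⟩) = (0.2372 + 0.01363i) and b = amp(|11⟩) = (-0.1026 - 0.005894i):
new amp(|10⟩) = (-0.98978)·a + (-0.142605i)·b = (-0.2356 + 0.001141i)
new amp(|11⟩) = (-0.142605i)·a + (-0.98978)·b = (0.1035 - 0.02799i)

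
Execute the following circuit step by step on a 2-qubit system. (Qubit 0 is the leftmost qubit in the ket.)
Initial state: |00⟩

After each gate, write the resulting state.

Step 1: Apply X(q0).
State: |10⟩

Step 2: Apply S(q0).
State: i|10⟩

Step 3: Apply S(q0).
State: -|10⟩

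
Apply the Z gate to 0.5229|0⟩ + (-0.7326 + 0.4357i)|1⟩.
0.5229|0⟩ + (0.7326 - 0.4357i)|1⟩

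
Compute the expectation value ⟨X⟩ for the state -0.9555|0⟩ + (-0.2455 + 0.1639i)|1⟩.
0.4692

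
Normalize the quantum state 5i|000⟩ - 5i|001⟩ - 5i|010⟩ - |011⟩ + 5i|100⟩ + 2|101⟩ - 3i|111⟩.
0.4683i|000⟩ - 0.4683i|001⟩ - 0.4683i|010⟩ - 0.09366|011⟩ + 0.4683i|100⟩ + 0.1873|101⟩ - 0.281i|111⟩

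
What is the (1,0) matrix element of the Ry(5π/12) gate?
0.6088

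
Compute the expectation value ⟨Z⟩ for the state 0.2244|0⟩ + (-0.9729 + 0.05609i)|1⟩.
-0.8993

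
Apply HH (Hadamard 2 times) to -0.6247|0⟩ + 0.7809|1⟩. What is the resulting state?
-0.6247|0⟩ + 0.7809|1⟩

H² = I, so an even number of Hadamards cancels: H^2 = I and the state is unchanged.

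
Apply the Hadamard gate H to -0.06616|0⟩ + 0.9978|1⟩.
0.6588|0⟩ - 0.7523|1⟩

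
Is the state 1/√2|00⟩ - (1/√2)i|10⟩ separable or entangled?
Separable

Writing the state as a|00⟩ + b|01⟩ + c|10⟩ + d|11⟩, it is a product state iff ad − bc = 0.
Here (a, b, c, d) = (1/√2, 0, -(1/√2)i, 0): ad − bc = (1/√2)(0) − (0)(-(1/√2)i) = 0, so the state is separable.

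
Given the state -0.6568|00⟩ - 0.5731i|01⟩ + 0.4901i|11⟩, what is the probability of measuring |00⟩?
0.4314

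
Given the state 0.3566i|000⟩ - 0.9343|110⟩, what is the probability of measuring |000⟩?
0.1272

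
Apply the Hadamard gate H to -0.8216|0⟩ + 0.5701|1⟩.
-0.1778|0⟩ - 0.9841|1⟩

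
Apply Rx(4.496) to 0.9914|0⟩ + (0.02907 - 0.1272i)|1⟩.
(-0.7204 - 0.02266i)|0⟩ + (-0.01822 - 0.6929i)|1⟩

Rx(4.496) = [[cos(θ/2), −i·sin(θ/2)], [−i·sin(θ/2), cos(θ/2)]]; θ = 4.496, cos(θ/2) ≈ -0.626616, sin(θ/2) ≈ 0.779328.
With a = amp(|0⟩) = 0.9914 and b = amp(|1⟩) = (0.02907 - 0.1272i):
new amp(|0⟩) = (-0.626616)·a + (-0.779328i)·b = (-0.7204 - 0.02266i)
new amp(|1⟩) = (-0.779328i)·a + (-0.626616)·b = (-0.01822 - 0.6929i)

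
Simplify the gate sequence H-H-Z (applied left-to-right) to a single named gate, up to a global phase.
Z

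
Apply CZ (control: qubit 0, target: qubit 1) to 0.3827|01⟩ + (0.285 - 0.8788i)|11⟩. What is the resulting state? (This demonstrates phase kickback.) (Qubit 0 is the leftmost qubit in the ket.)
0.3827|01⟩ + (-0.285 + 0.8788i)|11⟩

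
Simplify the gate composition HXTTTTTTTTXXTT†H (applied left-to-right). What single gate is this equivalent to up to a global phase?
Z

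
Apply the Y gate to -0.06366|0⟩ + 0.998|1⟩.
-0.998i|0⟩ - 0.06366i|1⟩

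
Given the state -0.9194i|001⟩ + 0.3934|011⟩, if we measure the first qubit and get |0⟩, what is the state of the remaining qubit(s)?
-0.9194i|01⟩ + 0.3934|11⟩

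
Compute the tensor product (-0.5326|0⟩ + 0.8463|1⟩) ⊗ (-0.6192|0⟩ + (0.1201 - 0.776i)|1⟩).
0.3298|00⟩ + (-0.06397 + 0.4133i)|01⟩ - 0.524|10⟩ + (0.1016 - 0.6567i)|11⟩

amp(|b₁b₂…⟩) = product of the factor amplitudes for bits b₁, b₂, …; only kets whose every factor amplitude is nonzero survive.
|00⟩: (-0.5326)(-0.6192) = 0.3298
|01⟩: (-0.5326)(0.1201 - 0.776i) = (-0.06397 + 0.4133i)
|10⟩: (0.8463)(-0.6192) = -0.524
|11⟩: (0.8463)(0.1201 - 0.776i) = (0.1016 - 0.6567i)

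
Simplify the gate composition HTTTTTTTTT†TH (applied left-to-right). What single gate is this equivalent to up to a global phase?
I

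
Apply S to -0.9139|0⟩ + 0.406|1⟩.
-0.9139|0⟩ + 0.406i|1⟩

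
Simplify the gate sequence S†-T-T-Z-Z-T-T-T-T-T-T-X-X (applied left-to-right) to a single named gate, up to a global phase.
S†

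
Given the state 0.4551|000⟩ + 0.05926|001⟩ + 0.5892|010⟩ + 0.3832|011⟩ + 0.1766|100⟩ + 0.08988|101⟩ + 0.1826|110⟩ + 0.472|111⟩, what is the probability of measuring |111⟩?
0.2228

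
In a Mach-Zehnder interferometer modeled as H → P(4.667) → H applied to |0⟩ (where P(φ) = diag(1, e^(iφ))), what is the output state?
(0.4773 - 0.4995i)|0⟩ + (0.5227 + 0.4995i)|1⟩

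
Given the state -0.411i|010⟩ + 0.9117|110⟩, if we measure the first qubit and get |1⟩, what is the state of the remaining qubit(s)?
|10⟩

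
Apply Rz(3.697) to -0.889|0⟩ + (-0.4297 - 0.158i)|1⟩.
(0.2437 + 0.8549i)|0⟩ + (0.2697 - 0.3699i)|1⟩

Rz(3.697) = [[e^(−iθ/2), 0], [0, e^(iθ/2)]] with e^(±iθ/2) = cos(θ/2) ± i·sin(θ/2); θ = 3.697, cos(θ/2) ≈ -0.274148, sin(θ/2) ≈ 0.961688.
With a = amp(|0⟩) = -0.889 and b = amp(|1⟩) = (-0.4297 - 0.158i):
new amp(|0⟩) = (-0.274148 - 0.961688i)·a = (0.2437 + 0.8549i)
new amp(|1⟩) = (-0.274148 + 0.961688i)·b = (0.2697 - 0.3699i)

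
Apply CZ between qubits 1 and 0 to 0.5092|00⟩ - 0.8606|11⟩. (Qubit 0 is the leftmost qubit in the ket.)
0.5092|00⟩ + 0.8606|11⟩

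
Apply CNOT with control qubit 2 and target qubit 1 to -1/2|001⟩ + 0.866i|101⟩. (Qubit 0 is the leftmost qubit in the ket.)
-1/2|011⟩ + 0.866i|111⟩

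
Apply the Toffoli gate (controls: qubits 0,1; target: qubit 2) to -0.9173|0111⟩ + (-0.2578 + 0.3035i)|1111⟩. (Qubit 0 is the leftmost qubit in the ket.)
-0.9173|0111⟩ + (-0.2578 + 0.3035i)|1101⟩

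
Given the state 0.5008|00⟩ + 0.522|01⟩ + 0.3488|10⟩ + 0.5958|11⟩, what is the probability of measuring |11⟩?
0.355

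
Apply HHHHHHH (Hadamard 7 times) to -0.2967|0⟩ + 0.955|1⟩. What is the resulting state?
0.4655|0⟩ - 0.8851|1⟩

H² = I, so H^7 = H: a single Hadamard. With (a, b) = (-0.2967, 0.955), H gives ((a + b)/√2, (a − b)/√2) = (0.4655, -0.8851).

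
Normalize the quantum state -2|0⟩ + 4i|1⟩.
-1/√5|0⟩ + 0.8944i|1⟩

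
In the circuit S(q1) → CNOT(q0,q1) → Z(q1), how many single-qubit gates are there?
2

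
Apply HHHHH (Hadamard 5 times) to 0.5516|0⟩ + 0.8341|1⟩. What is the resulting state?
0.9798|0⟩ - 0.1998|1⟩

H² = I, so H^5 = H: a single Hadamard. With (a, b) = (0.5516, 0.8341), H gives ((a + b)/√2, (a − b)/√2) = (0.9798, -0.1998).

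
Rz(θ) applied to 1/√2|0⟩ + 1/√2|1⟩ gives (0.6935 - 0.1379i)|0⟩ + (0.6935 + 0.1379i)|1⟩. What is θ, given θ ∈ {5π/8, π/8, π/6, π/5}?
π/8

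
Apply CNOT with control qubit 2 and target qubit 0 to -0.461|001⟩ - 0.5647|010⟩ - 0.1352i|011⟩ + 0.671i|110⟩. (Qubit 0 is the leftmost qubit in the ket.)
-0.5647|010⟩ - 0.461|101⟩ + 0.671i|110⟩ - 0.1352i|111⟩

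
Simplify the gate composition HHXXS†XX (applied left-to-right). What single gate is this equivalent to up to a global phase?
S†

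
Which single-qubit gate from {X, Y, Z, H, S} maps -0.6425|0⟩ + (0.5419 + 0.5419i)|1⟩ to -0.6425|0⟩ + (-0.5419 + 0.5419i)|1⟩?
S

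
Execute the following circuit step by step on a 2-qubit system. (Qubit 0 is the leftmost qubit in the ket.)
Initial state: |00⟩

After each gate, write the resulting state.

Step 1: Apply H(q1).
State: 1/√2|00⟩ + 1/√2|01⟩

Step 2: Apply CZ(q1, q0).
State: 1/√2|00⟩ + 1/√2|01⟩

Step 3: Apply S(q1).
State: 1/√2|00⟩ + (1/√2)i|01⟩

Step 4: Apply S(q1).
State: 1/√2|00⟩ - 1/√2|01⟩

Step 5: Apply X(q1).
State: -1/√2|00⟩ + 1/√2|01⟩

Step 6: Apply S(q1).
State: -1/√2|00⟩ + (1/√2)i|01⟩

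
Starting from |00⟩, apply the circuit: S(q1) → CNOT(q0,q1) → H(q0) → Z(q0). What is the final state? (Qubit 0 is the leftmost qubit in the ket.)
1/√2|00⟩ - 1/√2|10⟩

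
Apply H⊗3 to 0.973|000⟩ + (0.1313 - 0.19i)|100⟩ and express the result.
(0.3904 - 0.06718i)|000⟩ + (0.3904 - 0.06718i)|001⟩ + (0.3904 - 0.06718i)|010⟩ + (0.3904 - 0.06718i)|011⟩ + (0.2976 + 0.06718i)|100⟩ + (0.2976 + 0.06718i)|101⟩ + (0.2976 + 0.06718i)|110⟩ + (0.2976 + 0.06718i)|111⟩

H⊗3 gives amp(|y⟩) = (1/2√2) Σ_x (−1)^(x·y) amp(|x⟩), where x·y is the number of positions in which both x and y have a 1.
|000⟩: (0.973 + (0.1313 - 0.19i))/(2√2) = (0.3904 - 0.06718i)
|001⟩: (0.973 + (0.1313 - 0.19i))/(2√2) = (0.3904 - 0.06718i)
|010⟩: (0.973 + (0.1313 - 0.19i))/(2√2) = (0.3904 - 0.06718i)
|011⟩: (0.973 + (0.1313 - 0.19i))/(2√2) = (0.3904 - 0.06718i)
|100⟩: (0.973 - (0.1313 - 0.19i))/(2√2) = (0.2976 + 0.06718i)
|101⟩: (0.973 - (0.1313 - 0.19i))/(2√2) = (0.2976 + 0.06718i)
|110⟩: (0.973 - (0.1313 - 0.19i))/(2√2) = (0.2976 + 0.06718i)
|111⟩: (0.973 - (0.1313 - 0.19i))/(2√2) = (0.2976 + 0.06718i)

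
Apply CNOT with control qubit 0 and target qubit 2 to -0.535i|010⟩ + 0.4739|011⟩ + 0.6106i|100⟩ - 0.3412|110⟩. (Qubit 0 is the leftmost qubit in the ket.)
-0.535i|010⟩ + 0.4739|011⟩ + 0.6106i|101⟩ - 0.3412|111⟩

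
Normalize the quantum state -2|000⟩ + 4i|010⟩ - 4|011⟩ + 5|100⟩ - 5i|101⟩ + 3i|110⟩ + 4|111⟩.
-0.1898|000⟩ + 0.3797i|010⟩ - 0.3797|011⟩ + 0.4746|100⟩ - 0.4746i|101⟩ + 0.2847i|110⟩ + 0.3797|111⟩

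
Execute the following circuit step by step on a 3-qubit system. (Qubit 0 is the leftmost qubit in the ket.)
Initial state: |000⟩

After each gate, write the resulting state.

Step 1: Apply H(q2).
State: 1/√2|000⟩ + 1/√2|001⟩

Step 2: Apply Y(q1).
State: (1/√2)i|010⟩ + (1/√2)i|011⟩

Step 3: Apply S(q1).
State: -1/√2|010⟩ - 1/√2|011⟩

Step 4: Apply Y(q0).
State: -(1/√2)i|110⟩ - (1/√2)i|111⟩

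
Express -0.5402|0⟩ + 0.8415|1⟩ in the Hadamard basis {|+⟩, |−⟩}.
0.2131|+⟩ - 0.977|−⟩

With |ψ⟩ = α|0⟩ + β|1⟩, the Hadamard-basis coefficients are ⟨+|ψ⟩ = (α + β)/√2 and ⟨−|ψ⟩ = (α − β)/√2.
Here α = -0.5402, β = 0.8415: (α + β)/√2 = 0.2131, (α − β)/√2 = -0.977.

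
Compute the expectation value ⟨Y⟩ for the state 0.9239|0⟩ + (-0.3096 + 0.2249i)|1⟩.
0.4156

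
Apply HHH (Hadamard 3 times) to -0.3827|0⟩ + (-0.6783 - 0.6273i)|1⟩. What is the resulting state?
(-0.7502 - 0.4436i)|0⟩ + (0.209 + 0.4436i)|1⟩

H² = I, so H^3 = H: a single Hadamard. With (a, b) = (-0.3827, (-0.6783 - 0.6273i)), H gives ((a + b)/√2, (a − b)/√2) = ((-0.7502 - 0.4436i), (0.209 + 0.4436i)).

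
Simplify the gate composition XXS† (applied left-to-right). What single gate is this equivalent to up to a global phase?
S†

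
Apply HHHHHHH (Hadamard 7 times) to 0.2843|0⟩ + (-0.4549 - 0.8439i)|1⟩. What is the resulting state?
(-0.1206 - 0.5967i)|0⟩ + (0.5227 + 0.5967i)|1⟩

H² = I, so H^7 = H: a single Hadamard. With (a, b) = (0.2843, (-0.4549 - 0.8439i)), H gives ((a + b)/√2, (a − b)/√2) = ((-0.1206 - 0.5967i), (0.5227 + 0.5967i)).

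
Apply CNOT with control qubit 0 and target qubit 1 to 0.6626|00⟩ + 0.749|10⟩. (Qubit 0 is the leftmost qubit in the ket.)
0.6626|00⟩ + 0.749|11⟩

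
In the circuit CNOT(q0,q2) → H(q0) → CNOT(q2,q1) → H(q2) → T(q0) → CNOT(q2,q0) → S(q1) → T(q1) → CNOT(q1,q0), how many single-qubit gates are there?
5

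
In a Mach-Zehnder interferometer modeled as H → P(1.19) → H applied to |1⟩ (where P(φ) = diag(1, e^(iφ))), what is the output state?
(0.3142 - 0.4642i)|0⟩ + (0.6858 + 0.4642i)|1⟩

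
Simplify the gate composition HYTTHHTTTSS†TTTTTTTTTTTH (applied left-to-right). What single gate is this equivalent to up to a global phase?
Y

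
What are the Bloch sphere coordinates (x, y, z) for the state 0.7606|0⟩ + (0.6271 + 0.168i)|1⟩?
(0.9539, 0.2556, 0.157)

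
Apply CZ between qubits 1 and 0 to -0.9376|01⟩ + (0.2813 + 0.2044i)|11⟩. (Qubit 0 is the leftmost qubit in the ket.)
-0.9376|01⟩ + (-0.2813 - 0.2044i)|11⟩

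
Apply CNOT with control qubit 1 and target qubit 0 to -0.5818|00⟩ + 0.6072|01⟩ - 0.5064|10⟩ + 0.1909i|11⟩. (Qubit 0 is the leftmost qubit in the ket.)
-0.5818|00⟩ + 0.1909i|01⟩ - 0.5064|10⟩ + 0.6072|11⟩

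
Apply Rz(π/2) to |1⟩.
(1/√2 + (1/√2)i)|1⟩

Rz(π/2) = [[e^(−iθ/2), 0], [0, e^(iθ/2)]] with e^(±iθ/2) = cos(θ/2) ± i·sin(θ/2); θ = π/2, cos(θ/2) ≈ 0.707107, sin(θ/2) ≈ 0.707107.
With a = amp(|0⟩) = 0 and b = amp(|1⟩) = 1:
new amp(|0⟩) = (0.707107 - 0.707107i)·a = 0
new amp(|1⟩) = (0.707107 + 0.707107i)·b = (1/√2 + (1/√2)i)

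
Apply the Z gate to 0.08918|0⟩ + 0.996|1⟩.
0.08918|0⟩ - 0.996|1⟩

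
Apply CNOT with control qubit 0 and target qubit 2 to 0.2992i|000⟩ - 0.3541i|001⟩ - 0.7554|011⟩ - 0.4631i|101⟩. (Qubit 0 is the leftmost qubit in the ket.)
0.2992i|000⟩ - 0.3541i|001⟩ - 0.7554|011⟩ - 0.4631i|100⟩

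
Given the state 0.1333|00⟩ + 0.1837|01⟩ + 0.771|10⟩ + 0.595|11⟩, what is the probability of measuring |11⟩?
0.354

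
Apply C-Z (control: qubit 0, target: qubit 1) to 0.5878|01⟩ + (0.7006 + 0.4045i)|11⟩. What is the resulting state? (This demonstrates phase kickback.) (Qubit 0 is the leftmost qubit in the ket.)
0.5878|01⟩ + (-0.7006 - 0.4045i)|11⟩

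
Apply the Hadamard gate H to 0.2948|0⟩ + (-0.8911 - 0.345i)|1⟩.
(-0.4216 - 0.244i)|0⟩ + (0.8386 + 0.244i)|1⟩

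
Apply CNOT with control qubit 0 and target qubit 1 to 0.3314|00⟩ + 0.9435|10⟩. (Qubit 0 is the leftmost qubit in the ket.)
0.3314|00⟩ + 0.9435|11⟩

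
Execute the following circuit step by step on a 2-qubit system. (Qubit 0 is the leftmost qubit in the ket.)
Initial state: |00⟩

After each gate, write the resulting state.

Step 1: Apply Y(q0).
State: i|10⟩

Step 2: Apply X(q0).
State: i|00⟩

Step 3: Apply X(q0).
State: i|10⟩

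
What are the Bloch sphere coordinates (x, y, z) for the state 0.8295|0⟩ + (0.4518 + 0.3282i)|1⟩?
(0.7495, 0.5445, 0.3762)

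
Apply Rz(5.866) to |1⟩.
(-0.9783 + 0.2071i)|1⟩

Rz(5.866) = [[e^(−iθ/2), 0], [0, e^(iθ/2)]] with e^(±iθ/2) = cos(θ/2) ± i·sin(θ/2); θ = 5.866, cos(θ/2) ≈ -0.978323, sin(θ/2) ≈ 0.207083.
With a = amp(|0⟩) = 0 and b = amp(|1⟩) = 1:
new amp(|0⟩) = (-0.978323 - 0.207083i)·a = 0
new amp(|1⟩) = (-0.978323 + 0.207083i)·b = (-0.9783 + 0.2071i)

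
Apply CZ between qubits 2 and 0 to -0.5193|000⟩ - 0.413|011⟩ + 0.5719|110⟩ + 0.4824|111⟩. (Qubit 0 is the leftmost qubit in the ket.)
-0.5193|000⟩ - 0.413|011⟩ + 0.5719|110⟩ - 0.4824|111⟩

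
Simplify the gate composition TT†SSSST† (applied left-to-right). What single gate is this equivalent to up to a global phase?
T†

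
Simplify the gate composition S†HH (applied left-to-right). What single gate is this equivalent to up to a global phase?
S†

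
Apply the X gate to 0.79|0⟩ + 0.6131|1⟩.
0.6131|0⟩ + 0.79|1⟩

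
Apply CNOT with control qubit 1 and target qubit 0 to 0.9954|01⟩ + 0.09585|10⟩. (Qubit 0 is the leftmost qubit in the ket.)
0.09585|10⟩ + 0.9954|11⟩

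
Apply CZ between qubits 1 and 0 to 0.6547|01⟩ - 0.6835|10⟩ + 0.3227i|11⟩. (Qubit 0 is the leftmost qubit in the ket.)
0.6547|01⟩ - 0.6835|10⟩ - 0.3227i|11⟩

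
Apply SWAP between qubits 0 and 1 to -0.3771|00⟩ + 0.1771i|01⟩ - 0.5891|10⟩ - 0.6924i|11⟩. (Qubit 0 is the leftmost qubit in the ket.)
-0.3771|00⟩ - 0.5891|01⟩ + 0.1771i|10⟩ - 0.6924i|11⟩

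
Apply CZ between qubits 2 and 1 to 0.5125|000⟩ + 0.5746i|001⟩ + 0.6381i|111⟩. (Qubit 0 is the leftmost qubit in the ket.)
0.5125|000⟩ + 0.5746i|001⟩ - 0.6381i|111⟩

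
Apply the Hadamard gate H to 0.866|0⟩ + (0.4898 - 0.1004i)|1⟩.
(0.9587 - 0.07099i)|0⟩ + (0.266 + 0.07099i)|1⟩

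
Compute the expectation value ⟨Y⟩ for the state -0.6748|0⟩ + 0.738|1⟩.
0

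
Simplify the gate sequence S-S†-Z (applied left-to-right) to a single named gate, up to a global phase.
Z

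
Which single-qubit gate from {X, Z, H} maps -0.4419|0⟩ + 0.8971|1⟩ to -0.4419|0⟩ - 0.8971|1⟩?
Z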